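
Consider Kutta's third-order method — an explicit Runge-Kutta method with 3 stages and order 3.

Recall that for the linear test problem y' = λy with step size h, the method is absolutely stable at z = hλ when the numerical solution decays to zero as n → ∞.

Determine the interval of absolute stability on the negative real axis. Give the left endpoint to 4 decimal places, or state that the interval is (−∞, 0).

On y'=λy, z=hλ:
  order 3, 3-stage ⇒ R(z)=1+z+z^2/2+z^3/6
  (e.g. R(-1.45)=0.09315, |R|=0.09315)

Need |R(x)|<1, x<0.
x=-1.45: |R|=0.0931
|R(-2.11)|=0.4496 |R(-1.79)|=0.1438 |R(-1.62)|=0.0164
Bisect:
  x_lo=-3.0584 |R|=2.1495  x_hi=-0.3920 |R|=0.6748
  mid=-1.72520 |R|=0.09283 →hi
  mid=-2.39181 |R|=0.81192 →hi
  mid=-2.72511 |R|=1.38487 →lo
  mid=-2.55846 |R|=1.07675 →lo
  mid=-2.47513 |R|=0.93921 →hi
  mid=-2.51679 |R|=1.00667 →lo
  mid=-2.49596 |R|=0.97262 →hi
  mid=-2.50638 |R|=0.98956 →hi
  mid=-2.51159 |R|=0.99809 →hi
  ...
  [-2.51289,-2.51272] ⇒ x*=-2.5127
Interval (-2.5127, 0).

z∈(-2.5127,0).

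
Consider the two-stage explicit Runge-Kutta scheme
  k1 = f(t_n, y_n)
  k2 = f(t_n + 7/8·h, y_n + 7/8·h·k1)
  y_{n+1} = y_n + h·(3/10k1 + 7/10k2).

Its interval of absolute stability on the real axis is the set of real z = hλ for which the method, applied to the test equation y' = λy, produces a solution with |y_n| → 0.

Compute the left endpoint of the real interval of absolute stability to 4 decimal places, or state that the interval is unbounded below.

Set f=λy, z=hλ:
  k1=λy_n ⇒ h·k1=z·y_n;  k2=λ(1+7/8z)y_n ⇒ h·k2=z(1+7/8z)y_n
  y_{n+1}/y_n = 1 + 3/10z + 7/10z(1+7/8z) = 1 + z + 49/80z²
  ⇒ R(z) = 1 + z + 49/80z².

Find x<0 with |R(x)|<1.
x=-0.55: |R|=0.6353
R=1: x+49/80x²=0 ⇒ x=−80/49=-1.6327; min R=1−1/(4·49/80)=0.5918>−1
Confirm numerically:
  x=-1.091: |R|=0.63805 <1
  x=-1.027: |R|=0.61902 <1
  x=-0.783: |R|=0.59252 <1
  x=-0.714: |R|=0.59825 <1
  x=-2.210: |R|=1.78151 >1
  x=-1.986: |R|=1.42982 >1
So |R|<1 on (-1.6327, 0).

left endpoint -1.6327.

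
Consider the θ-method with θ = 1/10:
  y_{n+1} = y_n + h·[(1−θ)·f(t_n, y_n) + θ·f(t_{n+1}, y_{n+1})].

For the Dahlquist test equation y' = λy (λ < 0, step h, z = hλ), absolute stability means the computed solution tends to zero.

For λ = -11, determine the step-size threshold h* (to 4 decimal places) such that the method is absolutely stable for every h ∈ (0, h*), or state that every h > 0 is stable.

Set f=λy, z=hλ:
  y_{n+1} = y_n + z·[9/10·y_n + 1/10·y_{n+1}] ⇒ (1 − 1/10z)y_{n+1} = (1 + 9/10z)y_n
  R(z) = (1 + 9/10z)/(1 − 1/10z).

Solve |R(x)|<1 on ℝ⁻.
x=-1.51: |R|=0.3119
R=−1: 1+9/10x = −1+1/10x ⇒ -4/5x=2 ⇒ x=2/(-4/5)=-2.5000
Confirm numerically:
  x=-2.204: |R|=0.80597 <1
  x=-2.203: |R|=0.80529 <1
  x=-1.552: |R|=0.34349 <1
  x=-1.484: |R|=0.29223 <1
  x=-2.957: |R|=1.28216 >1
  x=-2.794: |R|=1.18384 >1
Interval (-2.5000, 0).

(-2.5000,0); λ=-11 ⇒ h* = (5/2)/11 = 0.2273.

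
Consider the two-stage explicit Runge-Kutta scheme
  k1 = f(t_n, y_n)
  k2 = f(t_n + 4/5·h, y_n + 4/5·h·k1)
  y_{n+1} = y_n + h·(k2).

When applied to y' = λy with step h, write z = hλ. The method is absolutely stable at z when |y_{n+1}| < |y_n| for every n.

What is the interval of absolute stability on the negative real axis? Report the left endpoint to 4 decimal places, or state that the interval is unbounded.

On y'=λy, z=hλ:
  k1=λy_n ⇒ h·k1=z·y_n;  k2=λ(1+4/5z)y_n ⇒ h·k2=z(1+4/5z)y_n
  y_{n+1}/y_n = 1 + z(1+4/5z) = 1 + z + 4/5z²
  so R(z) = 1 + z + 4/5z².

Find x<0 with |R(x)|<1.
x=-0.34: |R|=0.7525
R=1: x+4/5x²=0 ⇒ x=−5/4=-1.2500; min R=1−1/(4·4/5)=0.6875>−1
Confirm numerically:
  x=-0.946: |R|=0.76993 <1
  x=-0.843: |R|=0.72552 <1
  x=-0.673: |R|=0.68934 <1
  x=-1.751: |R|=1.70180 >1
  x=-1.660: |R|=1.54448 >1
Stable set (-1.2500, 0).

(-1.2500, 0).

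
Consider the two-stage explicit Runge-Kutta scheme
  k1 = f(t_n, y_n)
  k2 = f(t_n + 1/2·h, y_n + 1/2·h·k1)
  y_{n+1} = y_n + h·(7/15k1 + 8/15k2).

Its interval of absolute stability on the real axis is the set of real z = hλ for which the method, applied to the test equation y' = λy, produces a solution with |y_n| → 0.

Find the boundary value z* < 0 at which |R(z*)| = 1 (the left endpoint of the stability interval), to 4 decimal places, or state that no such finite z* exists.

Test eqn y'=λy, z=hλ:
  k1=λy_n ⇒ h·k1=z·y_n;  k2=λ(1+1/2z)y_n ⇒ h·k2=z(1+1/2z)y_n
  y_{n+1}/y_n = 1 + 7/15z + 8/15z(1+1/2z) = 1 + z + 4/15z²
  so R(z) = 1 + z + 4/15z².

Solve |R(x)|<1 on ℝ⁻.
x=-1.49: |R|=0.1020
R=1: x+4/15x²=0 ⇒ x=−15/4=-3.7500; min R=1−1/(4·4/15)=0.0625>−1
Confirm numerically:
  x=-3.606: |R|=0.86153 <1
  x=-3.318: |R|=0.61777 <1
  x=-3.028: |R|=0.41701 <1
  x=-1.924: |R|=0.06314 <1
  x=-4.341: |R|=1.68414 >1
  x=-4.040: |R|=1.31243 >1
  x=-3.952: |R|=1.21288 >1
So |R|<1 on (-3.7500, 0).

left endpoint -3.7500.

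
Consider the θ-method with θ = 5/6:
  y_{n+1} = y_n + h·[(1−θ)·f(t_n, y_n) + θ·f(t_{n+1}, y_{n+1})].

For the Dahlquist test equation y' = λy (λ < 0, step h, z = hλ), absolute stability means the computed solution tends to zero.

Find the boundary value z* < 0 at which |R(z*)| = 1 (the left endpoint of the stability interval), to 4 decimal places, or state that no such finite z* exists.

(−∞, 0) — no finite endpoint.

With y'=λy (z=hλ):
  y_{n+1} = y_n + z·[1/6·y_n + 5/6·y_{n+1}] ⇒ (1 − 5/6z)y_{n+1} = (1 + 1/6z)y_n
  ⇒ R(z) = (1 + 1/6z)/(1 − 5/6z).

Boundary: |R(x)|=1, x<0.
x=-1.31: |R|=0.3737
x=-2: |R|=0.2500
x=-10: |R|=0.0714
x=-100: |R|=0.1858
θ=5/6≥1/2 ⇒ |1+1/6x|<|1−5/6x| ∀x<0 ⇒ interval (−∞,0).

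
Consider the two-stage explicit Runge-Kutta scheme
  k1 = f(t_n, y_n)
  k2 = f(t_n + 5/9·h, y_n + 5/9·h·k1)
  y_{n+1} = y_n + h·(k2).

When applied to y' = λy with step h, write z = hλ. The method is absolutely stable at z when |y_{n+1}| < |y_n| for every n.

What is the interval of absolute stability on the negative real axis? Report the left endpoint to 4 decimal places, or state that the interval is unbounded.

z∈(-1.8000,0).

With y'=λy (z=hλ):
  k1=λy_n ⇒ h·k1=z·y_n;  k2=λ(1+5/9z)y_n ⇒ h·k2=z(1+5/9z)y_n
  y_{n+1}/y_n = 1 + z(1+5/9z) = 1 + z + 5/9z²
  Hence R(z) = 1 + z + 5/9z².

Find x<0 with |R(x)|<1.
x=-0.41: |R|=0.6834
R=1: x+5/9x²=0 ⇒ x=−9/5=-1.8000; min R=1−1/(4·5/9)=0.5500>−1
Confirm numerically:
  x=-1.779: |R|=0.97924 <1
  x=-1.515: |R|=0.76013 <1
  x=-1.364: |R|=0.66961 <1
  x=-2.233: |R|=1.53716 >1
  x=-2.097: |R|=1.34601 >1
  x=-2.085: |R|=1.33013 >1
Stable set (-1.8000, 0).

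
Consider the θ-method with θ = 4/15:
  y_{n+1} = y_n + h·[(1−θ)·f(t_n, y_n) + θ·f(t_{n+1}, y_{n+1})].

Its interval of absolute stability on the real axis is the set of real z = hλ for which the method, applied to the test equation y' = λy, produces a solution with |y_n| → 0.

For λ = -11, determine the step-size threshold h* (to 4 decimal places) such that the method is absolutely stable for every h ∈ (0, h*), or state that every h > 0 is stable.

Test eqn y'=λy, z=hλ:
  y_{n+1} = y_n + z·[11/15·y_n + 4/15·y_{n+1}] ⇒ (1 − 4/15z)y_{n+1} = (1 + 11/15z)y_n
  R(z) = (1 + 11/15z)/(1 − 4/15z).

Solve |R(x)|<1 on ℝ⁻.
x=-0.66: |R|=0.4388
R=−1: 1+11/15x = −1+4/15x ⇒ -7/15x=2 ⇒ x=2/(-7/15)=-4.2857
Confirm numerically:
  x=-3.712: |R|=0.86545 <1
  x=-2.617: |R|=0.54135 <1
  x=-2.509: |R|=0.50324 <1
  x=-2.205: |R|=0.38854 <1
  x=-4.509: |R|=1.04731 >1
  x=-4.399: |R|=1.02433 >1
Interval (-4.2857, 0).

(-4.2857,0); λ=-11 ⇒ h* = (30/7)/11 = 0.3896.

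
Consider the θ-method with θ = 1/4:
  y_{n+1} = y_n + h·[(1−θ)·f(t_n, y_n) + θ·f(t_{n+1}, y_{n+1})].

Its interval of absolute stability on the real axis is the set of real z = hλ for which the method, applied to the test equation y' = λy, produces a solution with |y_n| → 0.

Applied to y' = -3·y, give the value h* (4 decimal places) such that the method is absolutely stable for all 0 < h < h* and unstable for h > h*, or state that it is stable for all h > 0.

(-4.0000,0); λ=-3 ⇒ h* = (4)/3 = 1.3333.

With y'=λy (z=hλ):
  y_{n+1} = y_n + z·[3/4·y_n + 1/4·y_{n+1}] ⇒ (1 − 1/4z)y_{n+1} = (1 + 3/4z)y_n
  Hence R(z) = (1 + 3/4z)/(1 − 1/4z).

Boundary: |R(x)|=1, x<0.
x=-1.7: |R|=0.1930
R=−1: 1+3/4x = −1+1/4x ⇒ -1/2x=2 ⇒ x=2/(-1/2)=-4.0000
Confirm numerically:
  x=-3.880: |R|=0.96954 <1
  x=-3.617: |R|=0.89944 <1
  x=-2.053: |R|=0.35668 <1
  x=-4.444: |R|=1.10516 >1
  x=-4.294: |R|=1.07089 >1
  x=-4.264: |R|=1.06389 >1
Stable set (-4.0000, 0).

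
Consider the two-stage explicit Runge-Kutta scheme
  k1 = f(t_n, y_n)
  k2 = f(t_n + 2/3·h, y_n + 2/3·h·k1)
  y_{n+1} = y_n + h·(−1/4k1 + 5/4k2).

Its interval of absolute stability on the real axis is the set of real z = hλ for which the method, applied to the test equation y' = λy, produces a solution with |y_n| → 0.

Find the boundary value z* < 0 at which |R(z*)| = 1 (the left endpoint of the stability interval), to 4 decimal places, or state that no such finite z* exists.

On y'=λy, z=hλ:
  k1=λy_n ⇒ h·k1=z·y_n;  k2=λ(1+2/3z)y_n ⇒ h·k2=z(1+2/3z)y_n
  y_{n+1}/y_n = 1 − 1/4z + 5/4z(1+2/3z) = 1 + z + 5/6z²
  R(z) = 1 + z + 5/6z².

Need |R(x)|<1, x<0.
x=-1.32: |R|=1.1320
R=1: x+5/6x²=0 ⇒ x=−6/5=-1.2000; min R=1−1/(4·5/6)=0.7000>−1
Confirm numerically:
  x=-1.143: |R|=0.94571 <1
  x=-0.935: |R|=0.79352 <1
  x=-0.683: |R|=0.70574 <1
  x=-0.513: |R|=0.70631 <1
  x=-1.610: |R|=1.55008 >1
  x=-1.486: |R|=1.35416 >1
So |R|<1 on (-1.2000, 0).

z* = -1.2000.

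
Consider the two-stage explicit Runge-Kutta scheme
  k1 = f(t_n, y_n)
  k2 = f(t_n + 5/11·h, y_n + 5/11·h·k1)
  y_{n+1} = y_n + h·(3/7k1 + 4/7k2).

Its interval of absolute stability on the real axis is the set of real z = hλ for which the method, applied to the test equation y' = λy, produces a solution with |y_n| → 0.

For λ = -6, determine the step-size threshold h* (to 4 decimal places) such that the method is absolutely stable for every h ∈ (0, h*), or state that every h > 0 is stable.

(-3.8500,0); λ=-6 ⇒ h* = (77/20)/6 = 0.6417.

Set f=λy, z=hλ:
  k1=λy_n ⇒ h·k1=z·y_n;  k2=λ(1+5/11z)y_n ⇒ h·k2=z(1+5/11z)y_n
  y_{n+1}/y_n = 1 + 3/7z + 4/7z(1+5/11z) = 1 + z + 20/77z²
  R(z) = 1 + z + 20/77z².

Boundary: |R(x)|=1, x<0.
x=-0.96: |R|=0.2794
R=1: x+20/77x²=0 ⇒ x=−77/20=-3.8500; min R=1−1/(4·20/77)=0.0375>−1
Confirm numerically:
  x=-2.555: |R|=0.14059 <1
  x=-1.987: |R|=0.03850 <1
  x=-1.817: |R|=0.04053 <1
  x=-4.440: |R|=1.68042 >1
  x=-4.378: |R|=1.60041 >1
  x=-4.171: |R|=1.34776 >1
So |R|<1 on (-3.8500, 0).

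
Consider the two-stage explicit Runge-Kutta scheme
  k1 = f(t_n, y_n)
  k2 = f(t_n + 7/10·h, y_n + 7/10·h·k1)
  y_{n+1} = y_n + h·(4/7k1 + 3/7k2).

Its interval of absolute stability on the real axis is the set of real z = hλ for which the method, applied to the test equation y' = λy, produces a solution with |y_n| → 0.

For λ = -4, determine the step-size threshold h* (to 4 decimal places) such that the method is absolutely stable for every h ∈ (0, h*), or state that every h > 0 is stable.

(-3.3333,0); λ=-4 ⇒ h* = (10/3)/4 = 0.8333.

Set f=λy, z=hλ:
  k1=λy_n ⇒ h·k1=z·y_n;  k2=λ(1+7/10z)y_n ⇒ h·k2=z(1+7/10z)y_n
  y_{n+1}/y_n = 1 + 4/7z + 3/7z(1+7/10z) = 1 + z + 3/10z²
  R(z) = 1 + z + 3/10z².

Find x<0 with |R(x)|<1.
x=-1.73: |R|=0.1679
R=1: x+3/10x²=0 ⇒ x=−10/3=-3.3333; min R=1−1/(4·3/10)=0.1667>−1
Confirm numerically:
  x=-2.663: |R|=0.46447 <1
  x=-2.072: |R|=0.21596 <1
  x=-1.661: |R|=0.16668 <1
  x=-1.388: |R|=0.18996 <1
  x=-3.567: |R|=1.25005 >1
  x=-3.418: |R|=1.08682 >1
  x=-3.377: |R|=1.04424 >1
Interval (-3.3333, 0).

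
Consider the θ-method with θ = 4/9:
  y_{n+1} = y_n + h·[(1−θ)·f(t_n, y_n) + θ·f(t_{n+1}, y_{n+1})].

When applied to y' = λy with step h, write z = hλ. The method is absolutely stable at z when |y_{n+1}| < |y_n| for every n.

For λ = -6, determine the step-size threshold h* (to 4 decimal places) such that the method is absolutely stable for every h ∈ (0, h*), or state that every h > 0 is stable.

Test eqn y'=λy, z=hλ:
  y_{n+1} = y_n + z·[5/9·y_n + 4/9·y_{n+1}] ⇒ (1 − 4/9z)y_{n+1} = (1 + 5/9z)y_n
  Hence R(z) = (1 + 5/9z)/(1 − 4/9z).

Solve |R(x)|<1 on ℝ⁻.
x=-1.38: |R|=0.1446
R=−1: 1+5/9x = −1+4/9x ⇒ -1/9x=2 ⇒ x=2/(-1/9)=-18.0000
Confirm numerically:
  x=-16.106: |R|=0.97420 <1
  x=-10.991: |R|=0.86766 <1
  x=-8.227: |R|=0.76680 <1
  x=-8.124: |R|=0.76200 <1
  x=-18.274: |R|=1.00334 >1
  x=-18.210: |R|=1.00257 >1
Stable set (-18.0000, 0).

(-18.0000,0); λ=-6 ⇒ h* = (18)/6 = 3.0000.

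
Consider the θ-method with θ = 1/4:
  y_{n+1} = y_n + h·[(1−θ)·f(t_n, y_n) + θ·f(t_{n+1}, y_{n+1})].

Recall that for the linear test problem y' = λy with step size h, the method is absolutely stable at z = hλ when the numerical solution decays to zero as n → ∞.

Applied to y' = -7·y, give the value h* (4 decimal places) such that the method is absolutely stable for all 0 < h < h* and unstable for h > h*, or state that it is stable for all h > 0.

Set f=λy, z=hλ:
  y_{n+1} = y_n + z·[3/4·y_n + 1/4·y_{n+1}] ⇒ (1 − 1/4z)y_{n+1} = (1 + 3/4z)y_n
  so R(z) = (1 + 3/4z)/(1 − 1/4z).

Boundary: |R(x)|=1, x<0.
x=-1.45: |R|=0.0642
R=−1: 1+3/4x = −1+1/4x ⇒ -1/2x=2 ⇒ x=2/(-1/2)=-4.0000
Confirm numerically:
  x=-3.717: |R|=0.92666 <1
  x=-3.316: |R|=0.81301 <1
  x=-3.051: |R|=0.73082 <1
  x=-2.454: |R|=0.52092 <1
  x=-4.558: |R|=1.13040 >1
  x=-4.166: |R|=1.04066 >1
Interval (-4.0000, 0).

(-4.0000,0); λ=-7 ⇒ h* = (4)/7 = 0.5714.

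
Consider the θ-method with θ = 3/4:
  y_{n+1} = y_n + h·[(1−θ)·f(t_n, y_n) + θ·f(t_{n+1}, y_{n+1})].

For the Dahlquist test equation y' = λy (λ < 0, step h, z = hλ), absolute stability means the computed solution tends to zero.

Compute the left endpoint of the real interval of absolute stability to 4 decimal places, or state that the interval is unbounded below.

unbounded; (−∞, 0).

With y'=λy (z=hλ):
  y_{n+1} = y_n + z·[1/4·y_n + 3/4·y_{n+1}] ⇒ (1 − 3/4z)y_{n+1} = (1 + 1/4z)y_n
  ⇒ R(z) = (1 + 1/4z)/(1 − 3/4z).

Boundary: |R(x)|=1, x<0.
x=-1.33: |R|=0.3342
x=-2: |R|=0.2000
x=-10: |R|=0.1765
x=-100: |R|=0.3158
θ=3/4≥1/2 ⇒ |1+1/4x|<|1−3/4x| ∀x<0 ⇒ interval (−∞,0).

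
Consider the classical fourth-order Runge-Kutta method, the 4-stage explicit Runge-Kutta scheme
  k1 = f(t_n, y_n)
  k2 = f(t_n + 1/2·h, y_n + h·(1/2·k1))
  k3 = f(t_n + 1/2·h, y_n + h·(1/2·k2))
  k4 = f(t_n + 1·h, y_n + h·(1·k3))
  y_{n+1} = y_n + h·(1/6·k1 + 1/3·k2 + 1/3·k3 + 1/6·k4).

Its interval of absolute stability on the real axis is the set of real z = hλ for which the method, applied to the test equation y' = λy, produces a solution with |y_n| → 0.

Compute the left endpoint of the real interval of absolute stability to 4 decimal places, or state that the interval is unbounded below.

Set f=λy, z=hλ:
  order 4, 4-stage ⇒ R(z)=1+z+z^2/2+z^3/6+z^4/24
  (e.g. R(-1.59)=0.27041, |R|=0.27041)

Need |R(x)|<1, x<0.
x=-1.59: |R|=0.2704
|R(-0.88)|=0.4186 |R(-0.75)|=0.4741 |R(-0.58)|=0.5604
Bisect:
  x_lo=-3.2929 |R|=2.0767  x_hi=-0.2502 |R|=0.7786
  mid=-1.77156 |R|=0.28141 →hi
  mid=-2.53224 |R|=0.68086 →hi
  mid=-2.91257 |R|=1.20948 →lo
  mid=-2.72240 |R|=0.90925 →hi
  mid=-2.81749 |R|=1.04963 →lo
  mid=-2.76995 |R|=0.97711 →hi
  mid=-2.79372 |R|=1.01278 →lo
  mid=-2.78183 |R|=0.99479 →hi
  ...
  [-2.78536,-2.78517] ⇒ x*=-2.7853
Stable set (-2.7853, 0).

z* = -2.7853.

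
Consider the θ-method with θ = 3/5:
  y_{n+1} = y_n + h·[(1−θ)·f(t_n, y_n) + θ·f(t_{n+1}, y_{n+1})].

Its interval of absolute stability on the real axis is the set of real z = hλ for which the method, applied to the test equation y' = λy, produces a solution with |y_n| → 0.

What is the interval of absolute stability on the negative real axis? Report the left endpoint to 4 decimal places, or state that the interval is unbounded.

Test eqn y'=λy, z=hλ:
  y_{n+1} = y_n + z·[2/5·y_n + 3/5·y_{n+1}] ⇒ (1 − 3/5z)y_{n+1} = (1 + 2/5z)y_n
  R(z) = (1 + 2/5z)/(1 − 3/5z).

Boundary: |R(x)|=1, x<0.
x=-0.77: |R|=0.4733
x=-2: |R|=0.0909
x=-10: |R|=0.4286
x=-100: |R|=0.6393
θ=3/5≥1/2 ⇒ |1+2/5x|<|1−3/5x| ∀x<0 ⇒ unbounded interval.

(−∞, 0) — no finite endpoint.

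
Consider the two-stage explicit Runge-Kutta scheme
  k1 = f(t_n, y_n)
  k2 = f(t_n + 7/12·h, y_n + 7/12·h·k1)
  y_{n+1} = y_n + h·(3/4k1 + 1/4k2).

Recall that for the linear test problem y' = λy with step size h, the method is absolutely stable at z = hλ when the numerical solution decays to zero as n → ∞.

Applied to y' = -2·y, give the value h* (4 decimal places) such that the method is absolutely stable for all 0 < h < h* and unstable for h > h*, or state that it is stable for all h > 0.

(-6.8571,0); λ=-2 ⇒ h* = (48/7)/2 = 3.4286.

Test eqn y'=λy, z=hλ:
  k1=λy_n ⇒ h·k1=z·y_n;  k2=λ(1+7/12z)y_n ⇒ h·k2=z(1+7/12z)y_n
  y_{n+1}/y_n = 1 + 3/4z + 1/4z(1+7/12z) = 1 + z + 7/48z²
  Hence R(z) = 1 + z + 7/48z².

Solve |R(x)|<1 on ℝ⁻.
x=-1.16: |R|=0.0362
R=1: x+7/48x²=0 ⇒ x=−48/7=-6.8571; min R=1−1/(4·7/48)=-0.7143>−1
Confirm numerically:
  x=-5.649: |R|=0.00472 <1
  x=-3.726: |R|=0.70138 <1
  x=-3.319: |R|=0.71253 <1
  x=-2.911: |R|=0.67522 <1
  x=-7.449: |R|=1.64294 >1
  x=-7.370: |R|=1.55121 >1
Interval (-6.8571, 0).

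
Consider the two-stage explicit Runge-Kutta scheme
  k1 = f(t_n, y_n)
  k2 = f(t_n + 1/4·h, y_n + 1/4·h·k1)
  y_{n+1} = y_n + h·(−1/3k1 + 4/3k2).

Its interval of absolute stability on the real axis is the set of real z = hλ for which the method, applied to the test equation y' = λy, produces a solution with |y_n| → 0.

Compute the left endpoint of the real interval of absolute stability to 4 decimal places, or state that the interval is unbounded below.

With y'=λy (z=hλ):
  k1=λy_n ⇒ h·k1=z·y_n;  k2=λ(1+1/4z)y_n ⇒ h·k2=z(1+1/4z)y_n
  y_{n+1}/y_n = 1 − 1/3z + 4/3z(1+1/4z) = 1 + z + 1/3z²
  R(z) = 1 + z + 1/3z².

Need |R(x)|<1, x<0.
x=-0.53: |R|=0.5636
R=1: x+1/3x²=0 ⇒ x=−3=-3.0000; min R=1−1/(4·1/3)=0.2500>−1
Confirm numerically:
  x=-2.244: |R|=0.43451 <1
  x=-1.461: |R|=0.25051 <1
  x=-1.368: |R|=0.25581 <1
  x=-1.338: |R|=0.25875 <1
  x=-3.337: |R|=1.37486 >1
  x=-3.325: |R|=1.36021 >1
So |R|<1 on (-3.0000, 0).

left endpoint -3.0000.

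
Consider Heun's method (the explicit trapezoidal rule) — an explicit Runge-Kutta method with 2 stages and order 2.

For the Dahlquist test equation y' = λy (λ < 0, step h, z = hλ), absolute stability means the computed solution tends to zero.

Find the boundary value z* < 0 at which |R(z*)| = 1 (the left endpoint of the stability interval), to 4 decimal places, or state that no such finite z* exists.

With y'=λy (z=hλ):
  order 2, 2-stage ⇒ R(z)=1+z+z^2/2
  (e.g. R(-0.68)=0.55120, |R|=0.55120)

Boundary: |R(x)|=1, x<0.
x=-0.68: |R|=0.5512
|R(-2.22)|=1.2442 |R(-1.68)|=0.7312 |R(-1.52)|=0.6352
Bisect:
  x_lo=-2.4804 |R|=1.5958  x_hi=-0.0722 |R|=0.9304
  mid=-1.27632 |R|=0.53818 →hi
  mid=-1.87837 |R|=0.88577 →hi
  mid=-2.17940 |R|=1.19549 →lo
  mid=-2.02889 |R|=1.02930 →lo
  mid=-1.95363 |R|=0.95470 →hi
  mid=-1.99126 |R|=0.99130 →hi
  mid=-2.01007 |R|=1.01012 →lo
  mid=-2.00066 |R|=1.00066 →lo
  mid=-1.99596 |R|=0.99597 →hi
  mid=-1.99831 |R|=0.99831 →hi
  ...
  [-2.00008,-1.99993] ⇒ x*=-2.0000
Stable set (-2.0000, 0).

z* = -2.0000.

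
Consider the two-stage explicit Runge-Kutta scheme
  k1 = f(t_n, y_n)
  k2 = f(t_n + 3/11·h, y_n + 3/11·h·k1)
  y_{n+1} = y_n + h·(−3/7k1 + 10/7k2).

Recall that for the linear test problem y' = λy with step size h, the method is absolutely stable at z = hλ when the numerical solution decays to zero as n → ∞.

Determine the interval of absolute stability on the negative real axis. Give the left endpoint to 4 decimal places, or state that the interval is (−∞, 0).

With y'=λy (z=hλ):
  k1=λy_n ⇒ h·k1=z·y_n;  k2=λ(1+3/11z)y_n ⇒ h·k2=z(1+3/11z)y_n
  y_{n+1}/y_n = 1 − 3/7z + 10/7z(1+3/11z) = 1 + z + 30/77z²
  R(z) = 1 + z + 30/77z².

Boundary: |R(x)|=1, x<0.
x=-0.75: |R|=0.4692
R=1: x+30/77x²=0 ⇒ x=−77/30=-2.5667; min R=1−1/(4·30/77)=0.3583>−1
Confirm numerically:
  x=-2.029: |R|=0.57496 <1
  x=-1.909: |R|=0.51085 <1
  x=-1.043: |R|=0.38084 <1
  x=-2.884: |R|=1.35657 >1
  x=-2.846: |R|=1.30973 >1
  x=-2.589: |R|=1.02253 >1
Stable set (-2.5667, 0).

z∈(-2.5667,0).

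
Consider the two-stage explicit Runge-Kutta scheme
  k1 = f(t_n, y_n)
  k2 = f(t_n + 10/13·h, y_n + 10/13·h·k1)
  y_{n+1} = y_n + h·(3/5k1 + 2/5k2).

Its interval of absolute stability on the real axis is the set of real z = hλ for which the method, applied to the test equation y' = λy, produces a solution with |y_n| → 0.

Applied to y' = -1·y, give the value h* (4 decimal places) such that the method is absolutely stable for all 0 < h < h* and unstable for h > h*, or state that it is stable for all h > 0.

Set f=λy, z=hλ:
  k1=λy_n ⇒ h·k1=z·y_n;  k2=λ(1+10/13z)y_n ⇒ h·k2=z(1+10/13z)y_n
  y_{n+1}/y_n = 1 + 3/5z + 2/5z(1+10/13z) = 1 + z + 4/13z²
  so R(z) = 1 + z + 4/13z².

Find x<0 with |R(x)|<1.
x=-1.25: |R|=0.2308
R=1: x+4/13x²=0 ⇒ x=−13/4=-3.2500; min R=1−1/(4·4/13)=0.1875>−1
Confirm numerically:
  x=-2.915: |R|=0.69953 <1
  x=-2.652: |R|=0.51203 <1
  x=-2.483: |R|=0.41401 <1
  x=-1.820: |R|=0.19920 <1
  x=-3.612: |R|=1.40232 >1
  x=-3.581: |R|=1.36471 >1
  x=-3.414: |R|=1.17228 >1
So |R|<1 on (-3.2500, 0).

(-3.2500,0); λ=-1 ⇒ h* = (13/4)/1 = 3.2500.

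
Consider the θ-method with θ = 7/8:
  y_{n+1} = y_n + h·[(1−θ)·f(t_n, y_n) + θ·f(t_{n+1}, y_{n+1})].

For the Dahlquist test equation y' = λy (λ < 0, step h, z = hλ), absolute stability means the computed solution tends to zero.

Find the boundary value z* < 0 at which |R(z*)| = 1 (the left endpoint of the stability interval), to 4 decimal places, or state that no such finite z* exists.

With y'=λy (z=hλ):
  y_{n+1} = y_n + z·[1/8·y_n + 7/8·y_{n+1}] ⇒ (1 − 7/8z)y_{n+1} = (1 + 1/8z)y_n
  ⇒ R(z) = (1 + 1/8z)/(1 − 7/8z).

Solve |R(x)|<1 on ℝ⁻.
x=-1.16: |R|=0.4243
x=-2: |R|=0.2727
x=-10: |R|=0.0256
x=-100: |R|=0.1299
θ=7/8≥1/2 ⇒ |1+1/8x|<|1−7/8x| ∀x<0 ⇒ unbounded interval.

interval (−∞, 0).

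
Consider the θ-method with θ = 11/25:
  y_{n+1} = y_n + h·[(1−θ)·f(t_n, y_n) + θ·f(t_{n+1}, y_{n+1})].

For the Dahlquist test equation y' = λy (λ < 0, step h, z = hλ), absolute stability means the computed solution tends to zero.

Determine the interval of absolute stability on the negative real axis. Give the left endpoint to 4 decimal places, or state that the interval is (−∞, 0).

With y'=λy (z=hλ):
  y_{n+1} = y_n + z·[14/25·y_n + 11/25·y_{n+1}] ⇒ (1 − 11/25z)y_{n+1} = (1 + 14/25z)y_n
  so R(z) = (1 + 14/25z)/(1 − 11/25z).

Boundary: |R(x)|=1, x<0.
x=-1.16: |R|=0.2320
R=−1: 1+14/25x = −1+11/25x ⇒ -3/25x=2 ⇒ x=2/(-3/25)=-16.6667
Confirm numerically:
  x=-15.123: |R|=0.97580 <1
  x=-14.342: |R|=0.96184 <1
  x=-10.339: |R|=0.86316 <1
  x=-8.010: |R|=0.77040 <1
  x=-17.123: |R|=1.00642 >1
  x=-17.069: |R|=1.00567 >1
  x=-17.034: |R|=1.00519 >1
So |R|<1 on (-16.6667, 0).

(-16.6667, 0).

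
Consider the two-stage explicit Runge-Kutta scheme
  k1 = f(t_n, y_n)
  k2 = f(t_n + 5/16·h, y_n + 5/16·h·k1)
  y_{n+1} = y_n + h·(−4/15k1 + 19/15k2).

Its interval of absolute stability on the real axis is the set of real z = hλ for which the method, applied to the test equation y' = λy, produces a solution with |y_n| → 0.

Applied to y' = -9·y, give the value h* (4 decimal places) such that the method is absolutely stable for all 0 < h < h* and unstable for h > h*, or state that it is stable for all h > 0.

Test eqn y'=λy, z=hλ:
  k1=λy_n ⇒ h·k1=z·y_n;  k2=λ(1+5/16z)y_n ⇒ h·k2=z(1+5/16z)y_n
  y_{n+1}/y_n = 1 − 4/15z + 19/15z(1+5/16z) = 1 + z + 19/48z²
  Hence R(z) = 1 + z + 19/48z².

Find x<0 with |R(x)|<1.
x=-1.68: |R|=0.4372
R=1: x+19/48x²=0 ⇒ x=−48/19=-2.5263; min R=1−1/(4·19/48)=0.3684>−1
Confirm numerically:
  x=-2.238: |R|=0.74459 <1
  x=-1.916: |R|=0.53713 <1
  x=-1.839: |R|=0.49968 <1
  x=-2.949: |R|=1.49340 >1
  x=-2.853: |R|=1.36893 >1
  x=-2.642: |R|=1.12098 >1
Interval (-2.5263, 0).

(-2.5263,0); λ=-9 ⇒ h* = (48/19)/9 = 0.2807.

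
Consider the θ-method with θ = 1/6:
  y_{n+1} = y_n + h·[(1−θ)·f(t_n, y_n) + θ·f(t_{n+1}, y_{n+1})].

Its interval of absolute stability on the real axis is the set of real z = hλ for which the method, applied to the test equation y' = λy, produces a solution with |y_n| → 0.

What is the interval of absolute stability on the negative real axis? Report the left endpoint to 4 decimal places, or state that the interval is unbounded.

With y'=λy (z=hλ):
  y_{n+1} = y_n + z·[5/6·y_n + 1/6·y_{n+1}] ⇒ (1 − 1/6z)y_{n+1} = (1 + 5/6z)y_n
  Hence R(z) = (1 + 5/6z)/(1 − 1/6z).

Solve |R(x)|<1 on ℝ⁻.
x=-0.63: |R|=0.4299
R=−1: 1+5/6x = −1+1/6x ⇒ -2/3x=2 ⇒ x=2/(-2/3)=-3.0000
Confirm numerically:
  x=-1.992: |R|=0.49550 <1
  x=-1.798: |R|=0.38343 <1
  x=-1.251: |R|=0.03517 <1
  x=-3.549: |R|=1.22997 >1
  x=-3.396: |R|=1.16858 >1
Interval (-3.0000, 0).

z∈(-3.0000,0).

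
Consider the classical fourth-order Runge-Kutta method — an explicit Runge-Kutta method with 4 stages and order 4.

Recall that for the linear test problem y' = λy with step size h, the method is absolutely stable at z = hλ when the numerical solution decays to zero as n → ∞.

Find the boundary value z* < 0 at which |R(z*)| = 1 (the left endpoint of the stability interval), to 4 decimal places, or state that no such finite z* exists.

With y'=λy (z=hλ):
  order 4, 4-stage ⇒ R(z)=1+z+z^2/2+z^3/6+z^4/24
  (e.g. R(-0.74)=0.47876, |R|=0.47876)

Solve |R(x)|<1 on ℝ⁻.
x=-0.74: |R|=0.4788
|R(-2.07)|=0.3592 |R(-1.64)|=0.2711 |R(-1.14)|=0.3332
Bisect:
  x_lo=-3.1321 |R|=1.6619  x_hi=-0.3414 |R|=0.7108
  mid=-1.73675 |R|=0.27739 →hi
  mid=-2.43445 |R|=0.58768 →hi
  mid=-2.78330 |R|=0.99700 →hi
  mid=-2.95772 |R|=1.29266 →lo
  mid=-2.87051 |R|=1.13627 →lo
  mid=-2.82691 |R|=1.06457 →lo
  mid=-2.80510 |R|=1.03028 →lo
  mid=-2.79420 |R|=1.01351 →lo
  mid=-2.78875 |R|=1.00522 →lo
  ...
  [-2.78534,-2.78517] ⇒ x*=-2.7853
So |R|<1 on (-2.7853, 0).

z* = -2.7853.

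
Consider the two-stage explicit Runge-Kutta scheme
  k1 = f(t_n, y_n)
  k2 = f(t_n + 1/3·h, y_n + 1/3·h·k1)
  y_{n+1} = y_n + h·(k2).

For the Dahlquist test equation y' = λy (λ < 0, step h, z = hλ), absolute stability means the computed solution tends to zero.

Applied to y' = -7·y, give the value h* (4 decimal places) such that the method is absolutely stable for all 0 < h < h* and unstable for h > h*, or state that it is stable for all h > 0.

On y'=λy, z=hλ:
  k1=λy_n ⇒ h·k1=z·y_n;  k2=λ(1+1/3z)y_n ⇒ h·k2=z(1+1/3z)y_n
  y_{n+1}/y_n = 1 + z(1+1/3z) = 1 + z + 1/3z²
  so R(z) = 1 + z + 1/3z².

Need |R(x)|<1, x<0.
x=-1.08: |R|=0.3088
R=1: x+1/3x²=0 ⇒ x=−3=-3.0000; min R=1−1/(4·1/3)=0.2500>−1
Confirm numerically:
  x=-2.920: |R|=0.92213 <1
  x=-2.752: |R|=0.77250 <1
  x=-1.403: |R|=0.25314 <1
  x=-3.278: |R|=1.30376 >1
  x=-3.087: |R|=1.08952 >1
So |R|<1 on (-3.0000, 0).

(-3.0000,0); λ=-7 ⇒ h* = (3)/7 = 0.4286.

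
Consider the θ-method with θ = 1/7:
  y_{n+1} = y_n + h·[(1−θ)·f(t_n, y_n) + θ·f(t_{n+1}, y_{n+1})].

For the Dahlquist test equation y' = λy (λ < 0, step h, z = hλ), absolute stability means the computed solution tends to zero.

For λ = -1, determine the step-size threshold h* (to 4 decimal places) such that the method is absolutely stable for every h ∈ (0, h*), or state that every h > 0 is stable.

(-2.8000,0); λ=-1 ⇒ h* = (14/5)/1 = 2.8000.

Set f=λy, z=hλ:
  y_{n+1} = y_n + z·[6/7·y_n + 1/7·y_{n+1}] ⇒ (1 − 1/7z)y_{n+1} = (1 + 6/7z)y_n
  R(z) = (1 + 6/7z)/(1 − 1/7z).

Find x<0 with |R(x)|<1.
x=-1.5: |R|=0.2353
R=−1: 1+6/7x = −1+1/7x ⇒ -5/7x=2 ⇒ x=2/(-5/7)=-2.8000
Confirm numerically:
  x=-2.627: |R|=0.91015 <1
  x=-1.421: |R|=0.18121 <1
  x=-1.321: |R|=0.11128 <1
  x=-3.121: |R|=1.15858 >1
  x=-3.073: |R|=1.13551 >1
  x=-2.836: |R|=1.01830 >1
Stable set (-2.8000, 0).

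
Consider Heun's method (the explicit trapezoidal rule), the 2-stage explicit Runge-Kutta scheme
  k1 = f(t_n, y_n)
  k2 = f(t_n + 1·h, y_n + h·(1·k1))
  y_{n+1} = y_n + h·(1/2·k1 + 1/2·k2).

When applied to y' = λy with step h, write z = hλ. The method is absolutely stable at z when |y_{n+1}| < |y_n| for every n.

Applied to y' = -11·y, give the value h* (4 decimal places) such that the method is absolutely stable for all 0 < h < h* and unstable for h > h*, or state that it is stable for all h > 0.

On y'=λy, z=hλ:
  order 2, 2-stage ⇒ R(z)=1+z+z^2/2
  (e.g. R(-0.97)=0.50045, |R|=0.50045)

Boundary: |R(x)|=1, x<0.
x=-0.97: |R|=0.5005
|R(-2.08)|=1.0832 |R(-1.9)|=0.9050 |R(-1.72)|=0.7592
Bisect:
  x_lo=-2.8838 |R|=2.2743  x_hi=-0.1588 |R|=0.8538
  mid=-1.52126 |R|=0.63586 →hi
  mid=-2.20251 |R|=1.22302 →lo
  mid=-1.86189 |R|=0.87142 →hi
  mid=-2.03220 |R|=1.03272 →lo
  mid=-1.94704 |R|=0.94844 →hi
  mid=-1.98962 |R|=0.98967 →hi
  mid=-2.01091 |R|=1.01097 →lo
  ...
  [-2.00010,-1.99993] ⇒ x*=-2.0000
Stable set (-2.0000, 0).

(-2.0000,0); λ=-11 ⇒ h* = 0.1818.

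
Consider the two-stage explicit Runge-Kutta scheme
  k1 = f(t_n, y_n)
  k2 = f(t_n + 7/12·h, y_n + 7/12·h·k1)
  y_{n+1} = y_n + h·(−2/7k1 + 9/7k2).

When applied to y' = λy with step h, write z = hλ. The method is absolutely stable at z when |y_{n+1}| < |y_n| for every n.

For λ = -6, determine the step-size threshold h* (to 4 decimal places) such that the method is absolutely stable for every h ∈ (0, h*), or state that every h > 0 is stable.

On y'=λy, z=hλ:
  k1=λy_n ⇒ h·k1=z·y_n;  k2=λ(1+7/12z)y_n ⇒ h·k2=z(1+7/12z)y_n
  y_{n+1}/y_n = 1 − 2/7z + 9/7z(1+7/12z) = 1 + z + 3/4z²
  Hence R(z) = 1 + z + 3/4z².

Solve |R(x)|<1 on ℝ⁻.
x=-0.36: |R|=0.7372
R=1: x+3/4x²=0 ⇒ x=−4/3=-1.3333; min R=1−1/(4·3/4)=0.6667>−1
Confirm numerically:
  x=-1.079: |R|=0.79418 <1
  x=-0.953: |R|=0.72816 <1
  x=-0.819: |R|=0.68407 <1
  x=-1.904: |R|=1.81491 >1
  x=-1.535: |R|=1.23217 >1
Stable set (-1.3333, 0).

(-1.3333,0); λ=-6 ⇒ h* = (4/3)/6 = 0.2222.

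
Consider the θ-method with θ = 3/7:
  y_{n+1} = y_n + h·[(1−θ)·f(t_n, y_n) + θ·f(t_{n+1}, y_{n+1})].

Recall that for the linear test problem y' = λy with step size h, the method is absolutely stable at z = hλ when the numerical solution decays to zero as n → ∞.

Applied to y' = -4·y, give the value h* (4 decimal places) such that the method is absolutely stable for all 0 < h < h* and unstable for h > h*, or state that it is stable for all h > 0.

Set f=λy, z=hλ:
  y_{n+1} = y_n + z·[4/7·y_n + 3/7·y_{n+1}] ⇒ (1 − 3/7z)y_{n+1} = (1 + 4/7z)y_n
  ⇒ R(z) = (1 + 4/7z)/(1 − 3/7z).

Boundary: |R(x)|=1, x<0.
x=-0.7: |R|=0.4615
R=−1: 1+4/7x = −1+3/7x ⇒ -1/7x=2 ⇒ x=2/(-1/7)=-14.0000
Confirm numerically:
  x=-8.569: |R|=0.83395 <1
  x=-7.269: |R|=0.76634 <1
  x=-6.845: |R|=0.74015 <1
  x=-14.563: |R|=1.01111 >1
  x=-14.471: |R|=1.00934 >1
  x=-14.292: |R|=1.00585 >1
Stable set (-14.0000, 0).

(-14.0000,0); λ=-4 ⇒ h* = (14)/4 = 3.5000.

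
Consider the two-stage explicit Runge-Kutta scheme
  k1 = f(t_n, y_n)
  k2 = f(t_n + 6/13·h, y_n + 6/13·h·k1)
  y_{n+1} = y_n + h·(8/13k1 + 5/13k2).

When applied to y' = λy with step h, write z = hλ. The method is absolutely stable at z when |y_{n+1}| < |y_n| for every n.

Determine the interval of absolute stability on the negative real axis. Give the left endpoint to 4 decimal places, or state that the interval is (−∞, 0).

z∈(-5.6333,0).

On y'=λy, z=hλ:
  k1=λy_n ⇒ h·k1=z·y_n;  k2=λ(1+6/13z)y_n ⇒ h·k2=z(1+6/13z)y_n
  y_{n+1}/y_n = 1 + 8/13z + 5/13z(1+6/13z) = 1 + z + 30/169z²
  ⇒ R(z) = 1 + z + 30/169z².

Solve |R(x)|<1 on ℝ⁻.
x=-0.66: |R|=0.4173
R=1: x+30/169x²=0 ⇒ x=−169/30=-5.6333; min R=1−1/(4·30/169)=-0.4083>−1
Confirm numerically:
  x=-5.565: |R|=0.93250 <1
  x=-4.973: |R|=0.41707 <1
  x=-3.799: |R|=0.23704 <1
  x=-3.739: |R|=0.25732 <1
  x=-5.986: |R|=1.37474 >1
  x=-5.821: |R|=1.19392 >1
  x=-5.707: |R|=1.07463 >1
Interval (-5.6333, 0).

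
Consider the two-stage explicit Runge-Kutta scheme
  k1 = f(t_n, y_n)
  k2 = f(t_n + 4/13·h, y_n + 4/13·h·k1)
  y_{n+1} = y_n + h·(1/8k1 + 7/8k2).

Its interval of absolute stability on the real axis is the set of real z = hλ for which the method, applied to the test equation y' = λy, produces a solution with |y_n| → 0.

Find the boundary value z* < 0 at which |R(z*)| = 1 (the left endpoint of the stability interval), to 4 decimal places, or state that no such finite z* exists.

left endpoint -3.7143.

Test eqn y'=λy, z=hλ:
  k1=λy_n ⇒ h·k1=z·y_n;  k2=λ(1+4/13z)y_n ⇒ h·k2=z(1+4/13z)y_n
  y_{n+1}/y_n = 1 + 1/8z + 7/8z(1+4/13z) = 1 + z + 7/26z²
  so R(z) = 1 + z + 7/26z².

Need |R(x)|<1, x<0.
x=-1.01: |R|=0.2646
R=1: x+7/26x²=0 ⇒ x=−26/7=-3.7143; min R=1−1/(4·7/26)=0.0714>−1
Confirm numerically:
  x=-3.382: |R|=0.69744 <1
  x=-2.697: |R|=0.26133 <1
  x=-2.661: |R|=0.24540 <1
  x=-4.295: |R|=1.67151 >1
  x=-4.153: |R|=1.49053 >1
  x=-4.150: |R|=1.48683 >1
Stable set (-3.7143, 0).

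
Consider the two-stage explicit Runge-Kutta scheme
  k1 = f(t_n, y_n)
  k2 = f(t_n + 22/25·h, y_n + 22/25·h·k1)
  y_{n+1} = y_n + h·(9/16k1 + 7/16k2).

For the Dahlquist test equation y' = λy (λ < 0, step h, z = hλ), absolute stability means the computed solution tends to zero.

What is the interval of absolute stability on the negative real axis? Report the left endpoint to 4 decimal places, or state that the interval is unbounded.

Test eqn y'=λy, z=hλ:
  k1=λy_n ⇒ h·k1=z·y_n;  k2=λ(1+22/25z)y_n ⇒ h·k2=z(1+22/25z)y_n
  y_{n+1}/y_n = 1 + 9/16z + 7/16z(1+22/25z) = 1 + z + 77/200z²
  Hence R(z) = 1 + z + 77/200z².

Find x<0 with |R(x)|<1.
x=-1.65: |R|=0.3982
R=1: x+77/200x²=0 ⇒ x=−200/77=-2.5974; min R=1−1/(4·77/200)=0.3506>−1
Confirm numerically:
  x=-1.910: |R|=0.49452 <1
  x=-1.823: |R|=0.45648 <1
  x=-1.483: |R|=0.36373 <1
  x=-1.458: |R|=0.36042 <1
  x=-3.091: |R|=1.58740 >1
  x=-3.005: |R|=1.47156 >1
  x=-2.897: |R|=1.33415 >1
Stable set (-2.5974, 0).

z∈(-2.5974,0).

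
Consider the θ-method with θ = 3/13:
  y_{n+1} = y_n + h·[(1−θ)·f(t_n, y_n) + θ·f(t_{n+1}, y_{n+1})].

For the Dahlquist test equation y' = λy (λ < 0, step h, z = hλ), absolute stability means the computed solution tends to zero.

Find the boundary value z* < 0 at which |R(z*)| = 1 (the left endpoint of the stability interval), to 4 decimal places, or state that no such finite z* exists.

z* = -3.7143.

With y'=λy (z=hλ):
  y_{n+1} = y_n + z·[10/13·y_n + 3/13·y_{n+1}] ⇒ (1 − 3/13z)y_{n+1} = (1 + 10/13z)y_n
  so R(z) = (1 + 10/13z)/(1 − 3/13z).

Need |R(x)|<1, x<0.
x=-0.39: |R|=0.6422
R=−1: 1+10/13x = −1+3/13x ⇒ -7/13x=2 ⇒ x=2/(-7/13)=-3.7143
Confirm numerically:
  x=-3.619: |R|=0.97204 <1
  x=-3.572: |R|=0.95800 <1
  x=-2.506: |R|=0.58778 <1
  x=-2.200: |R|=0.45918 <1
  x=-4.192: |R|=1.13075 >1
  x=-4.172: |R|=1.12557 >1
  x=-3.943: |R|=1.06448 >1
Interval (-3.7143, 0).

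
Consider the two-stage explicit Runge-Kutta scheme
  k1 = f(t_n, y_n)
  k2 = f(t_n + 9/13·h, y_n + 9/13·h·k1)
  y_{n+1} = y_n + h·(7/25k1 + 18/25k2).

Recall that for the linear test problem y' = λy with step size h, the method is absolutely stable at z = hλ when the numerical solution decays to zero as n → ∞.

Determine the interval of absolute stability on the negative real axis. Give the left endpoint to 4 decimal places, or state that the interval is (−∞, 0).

Set f=λy, z=hλ:
  k1=λy_n ⇒ h·k1=z·y_n;  k2=λ(1+9/13z)y_n ⇒ h·k2=z(1+9/13z)y_n
  y_{n+1}/y_n = 1 + 7/25z + 18/25z(1+9/13z) = 1 + z + 162/325z²
  ⇒ R(z) = 1 + z + 162/325z².

Need |R(x)|<1, x<0.
x=-1.72: |R|=0.7546
R=1: x+162/325x²=0 ⇒ x=−325/162=-2.0062; min R=1−1/(4·162/325)=0.4985>−1
Confirm numerically:
  x=-1.507: |R|=0.62503 <1
  x=-1.309: |R|=0.54510 <1
  x=-1.092: |R|=0.50240 <1
  x=-0.993: |R|=0.49851 <1
  x=-2.358: |R|=1.41353 >1
  x=-2.071: |R|=1.06692 >1
  x=-2.064: |R|=1.05949 >1
So |R|<1 on (-2.0062, 0).

z∈(-2.0062,0).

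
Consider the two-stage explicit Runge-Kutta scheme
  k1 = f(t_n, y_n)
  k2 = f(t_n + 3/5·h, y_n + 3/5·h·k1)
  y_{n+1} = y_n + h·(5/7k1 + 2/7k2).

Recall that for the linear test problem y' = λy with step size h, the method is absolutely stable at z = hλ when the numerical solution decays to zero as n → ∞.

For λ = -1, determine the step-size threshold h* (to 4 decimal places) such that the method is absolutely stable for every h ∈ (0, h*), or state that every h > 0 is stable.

With y'=λy (z=hλ):
  k1=λy_n ⇒ h·k1=z·y_n;  k2=λ(1+3/5z)y_n ⇒ h·k2=z(1+3/5z)y_n
  y_{n+1}/y_n = 1 + 5/7z + 2/7z(1+3/5z) = 1 + z + 6/35z²
  Hence R(z) = 1 + z + 6/35z².

Find x<0 with |R(x)|<1.
x=-1.53: |R|=0.1287
R=1: x+6/35x²=0 ⇒ x=−35/6=-5.8333; min R=1−1/(4·6/35)=-0.4583>−1
Confirm numerically:
  x=-3.564: |R|=0.38650 <1
  x=-2.730: |R|=0.45236 <1
  x=-2.518: |R|=0.43109 <1
  x=-6.030: |R|=1.20330 >1
  x=-5.911: |R|=1.07870 >1
So |R|<1 on (-5.8333, 0).

(-5.8333,0); λ=-1 ⇒ h* = (35/6)/1 = 5.8333.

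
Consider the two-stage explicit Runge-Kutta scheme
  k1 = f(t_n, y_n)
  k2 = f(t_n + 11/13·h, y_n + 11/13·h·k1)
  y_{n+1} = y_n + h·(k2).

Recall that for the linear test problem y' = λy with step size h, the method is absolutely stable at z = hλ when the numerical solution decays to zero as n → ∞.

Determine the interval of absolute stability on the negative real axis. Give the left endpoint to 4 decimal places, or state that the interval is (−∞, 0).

Test eqn y'=λy, z=hλ:
  k1=λy_n ⇒ h·k1=z·y_n;  k2=λ(1+11/13z)y_n ⇒ h·k2=z(1+11/13z)y_n
  y_{n+1}/y_n = 1 + z(1+11/13z) = 1 + z + 11/13z²
  Hence R(z) = 1 + z + 11/13z².

Boundary: |R(x)|=1, x<0.
x=-0.43: |R|=0.7265
R=1: x+11/13x²=0 ⇒ x=−13/11=-1.1818; min R=1−1/(4·11/13)=0.7045>−1
Confirm numerically:
  x=-0.853: |R|=0.76267 <1
  x=-0.802: |R|=0.74225 <1
  x=-0.775: |R|=0.73322 <1
  x=-0.632: |R|=0.70597 <1
  x=-1.710: |R|=1.76424 >1
  x=-1.639: |R|=1.63404 >1
  x=-1.601: |R|=1.56786 >1
Stable set (-1.1818, 0).

(-1.1818, 0).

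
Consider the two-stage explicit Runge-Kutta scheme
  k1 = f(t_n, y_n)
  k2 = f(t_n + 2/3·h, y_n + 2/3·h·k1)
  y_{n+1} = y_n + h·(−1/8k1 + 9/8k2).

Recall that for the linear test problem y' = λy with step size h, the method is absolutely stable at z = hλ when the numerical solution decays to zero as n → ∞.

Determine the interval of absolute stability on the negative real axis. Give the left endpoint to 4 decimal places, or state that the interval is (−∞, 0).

(-1.3333, 0).

Test eqn y'=λy, z=hλ:
  k1=λy_n ⇒ h·k1=z·y_n;  k2=λ(1+2/3z)y_n ⇒ h·k2=z(1+2/3z)y_n
  y_{n+1}/y_n = 1 − 1/8z + 9/8z(1+2/3z) = 1 + z + 3/4z²
  so R(z) = 1 + z + 3/4z².

Solve |R(x)|<1 on ℝ⁻.
x=-0.66: |R|=0.6667
R=1: x+3/4x²=0 ⇒ x=−4/3=-1.3333; min R=1−1/(4·3/4)=0.6667>−1
Confirm numerically:
  x=-1.252: |R|=0.92363 <1
  x=-0.942: |R|=0.72352 <1
  x=-0.763: |R|=0.67363 <1
  x=-0.732: |R|=0.66987 <1
  x=-1.930: |R|=1.86367 >1
  x=-1.748: |R|=1.54363 >1
  x=-1.607: |R|=1.32984 >1
Stable set (-1.3333, 0).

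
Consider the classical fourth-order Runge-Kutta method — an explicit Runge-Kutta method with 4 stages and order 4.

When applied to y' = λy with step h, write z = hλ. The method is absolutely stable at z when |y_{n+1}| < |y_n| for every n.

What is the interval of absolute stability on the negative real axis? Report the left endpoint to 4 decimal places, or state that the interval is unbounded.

(-2.7853, 0).

Set f=λy, z=hλ:
  order 4, 4-stage ⇒ R(z)=1+z+z^2/2+z^3/6+z^4/24
  (e.g. R(-1.77)=0.28121, |R|=0.28121)

Need |R(x)|<1, x<0.
x=-1.77: |R|=0.2812
|R(-2.84)|=1.0857 |R(-1.64)|=0.2711 |R(-1.42)|=0.2804
Bisect:
  x_lo=-3.4015 |R|=2.4022  x_hi=-0.3865 |R|=0.6795
  mid=-1.89402 |R|=0.30343 →hi
  mid=-2.64776 |R|=0.81169 →hi
  mid=-3.02464 |R|=1.42504 →lo
  mid=-2.83620 |R|=1.07950 →lo
  mid=-2.74198 |R|=0.93664 →hi
  mid=-2.78909 |R|=1.00574 →lo
  mid=-2.76554 |R|=0.97062 →hi
  mid=-2.77731 |R|=0.98804 →hi
  ...
  [-2.78541,-2.78523] ⇒ x*=-2.7853
Stable set (-2.7853, 0).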